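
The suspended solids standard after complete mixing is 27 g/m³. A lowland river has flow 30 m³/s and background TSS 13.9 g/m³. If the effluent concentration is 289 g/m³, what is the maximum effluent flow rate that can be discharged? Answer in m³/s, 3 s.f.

Mass balance at complete mixing: C_std·(Q_w + Q_r) = Q_w·C_e + Q_r·C_b.
Rearranging, Q_w = Q_r·(C_std − C_b)/(C_e − C_std) = 30·(27 − 13.9) / (289 − 27) = 1.5 m³/s.

1.50 m³/s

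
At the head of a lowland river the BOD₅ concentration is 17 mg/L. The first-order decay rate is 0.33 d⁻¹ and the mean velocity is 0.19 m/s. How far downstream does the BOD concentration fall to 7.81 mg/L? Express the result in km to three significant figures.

38.7 km

From C = C₀·e^(−kt), t = ln(C₀/C)/k = ln(17/7.81)/0.33 = 0.7778/0.33 = 2.357 d.
Distance = v·t = 0.19 m/s × 2.036e+05 s = 3.869e+04 m = 38.69 km.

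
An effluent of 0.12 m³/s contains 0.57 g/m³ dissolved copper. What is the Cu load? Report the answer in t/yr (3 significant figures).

Mass flux = Q·C = 0.12 m³/s × 0.57 g/m³ = 0.0684 g/s.
= 0.0684 g/s × 31.56 = 2.159 t/yr.

2.16 t/yr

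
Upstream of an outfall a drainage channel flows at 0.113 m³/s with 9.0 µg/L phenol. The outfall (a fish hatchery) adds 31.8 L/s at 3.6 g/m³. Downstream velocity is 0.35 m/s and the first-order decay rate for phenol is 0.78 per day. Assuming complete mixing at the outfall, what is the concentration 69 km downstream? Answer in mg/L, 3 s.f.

31.8 L/s = 0.0318 m³/s.
9.0 µg/L = 0.009 mg/L.
After complete mixing, C₀ = (0.0318·3.6 + 0.113·0.009) / 0.1448 = 0.7976 mg/L.
Travel time t = 6.9e+04 m / 0.35 m/s = 1.971e+05 s = 2.282 d.
C = 0.7976·exp(−0.78·2.282) = 0.7976·0.1687 = 0.1345 mg/L.

0.135 mg/L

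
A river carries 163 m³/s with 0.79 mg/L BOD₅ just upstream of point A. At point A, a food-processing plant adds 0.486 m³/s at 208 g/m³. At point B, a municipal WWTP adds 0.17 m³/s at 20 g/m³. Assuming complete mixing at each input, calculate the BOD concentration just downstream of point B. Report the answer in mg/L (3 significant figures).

After input A: C = (163·0.79 + 0.486·208) / 163.5 = 1.406 mg/L.
After input B: C = (163.5·1.406 + 0.17·20) / 163.7 = 1.425 mg/L.

1.43 mg/L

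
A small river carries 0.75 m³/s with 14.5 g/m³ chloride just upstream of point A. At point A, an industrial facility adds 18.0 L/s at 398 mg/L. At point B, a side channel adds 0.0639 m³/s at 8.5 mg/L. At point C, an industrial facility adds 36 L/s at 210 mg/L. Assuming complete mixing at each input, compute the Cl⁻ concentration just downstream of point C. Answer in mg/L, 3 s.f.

30.1 mg/L

18.0 L/s = 0.018 m³/s.
After input A: C = (0.75·14.5 + 0.018·398) / 0.768 = 23.49 mg/L.
After input B: C = (0.768·23.49 + 0.0639·8.5) / 0.8319 = 22.34 mg/L.
36 L/s = 0.036 m³/s.
After input C: C = (0.8319·22.34 + 0.036·210) / 0.8679 = 30.12 mg/L.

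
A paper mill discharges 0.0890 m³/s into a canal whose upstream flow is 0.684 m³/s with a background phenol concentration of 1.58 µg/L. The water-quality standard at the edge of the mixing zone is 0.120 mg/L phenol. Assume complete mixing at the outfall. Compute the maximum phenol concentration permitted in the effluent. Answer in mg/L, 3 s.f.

1.58 µg/L = 0.00158 mg/L.
Mass balance: 0.12·0.773 = 0.089·Cₑ + 0.684·0.00158.
Cₑ = (0.09276 − 0.001081) / 0.089 = 1.03 mg/L.

1.03 mg/L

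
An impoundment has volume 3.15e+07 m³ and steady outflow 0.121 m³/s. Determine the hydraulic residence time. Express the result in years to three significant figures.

8.25 yr

Q = 0.121 m³/s × 3.156e+07 s/yr = 3.818e+06 m³/yr.
Hydraulic residence time τ = V/Q = 3.15e+07/3.818e+06 = 8.249 yr.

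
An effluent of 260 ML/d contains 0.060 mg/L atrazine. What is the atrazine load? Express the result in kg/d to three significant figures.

260 ML/d = 3.009 m³/s.
Mass flux = Q·C = 3.009 m³/s × 0.06 g/m³ = 0.1806 g/s.
= 0.1806 g/s × 86.4 = 15.6 kg/d.

15.6 kg/d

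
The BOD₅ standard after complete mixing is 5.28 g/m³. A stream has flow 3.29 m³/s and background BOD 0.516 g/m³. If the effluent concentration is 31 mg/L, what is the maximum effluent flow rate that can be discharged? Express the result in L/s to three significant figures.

Mass balance at complete mixing: C_std·(Q_w + Q_r) = Q_w·C_e + Q_r·C_b.
Rearranging, Q_w = Q_r·(C_std − C_b)/(C_e − C_std) = 3.29·(5.28 − 0.516) / (31 − 5.28) = 0.6094 m³/s.
= 609.4 L/s.

609 L/s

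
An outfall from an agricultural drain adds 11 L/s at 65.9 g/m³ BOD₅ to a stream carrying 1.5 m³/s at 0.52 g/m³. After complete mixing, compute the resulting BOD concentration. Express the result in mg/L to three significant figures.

0.996 mg/L

11 L/s = 0.011 m³/s.
By mass balance at complete mixing, C = (0.011·65.9 + 1.5·0.52) / (0.011 + 1.5) = 1.505/1.511 = 0.996 mg/L.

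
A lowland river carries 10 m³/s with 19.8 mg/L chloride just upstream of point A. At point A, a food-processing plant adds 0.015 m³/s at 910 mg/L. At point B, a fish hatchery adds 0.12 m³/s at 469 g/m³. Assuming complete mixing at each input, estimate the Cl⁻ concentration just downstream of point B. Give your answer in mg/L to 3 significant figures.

26.4 mg/L

After input A: C = (10·19.8 + 0.015·910) / 10.02 = 21.13 mg/L.
After input B: C = (10.02·21.13 + 0.12·469) / 10.13 = 26.44 mg/L.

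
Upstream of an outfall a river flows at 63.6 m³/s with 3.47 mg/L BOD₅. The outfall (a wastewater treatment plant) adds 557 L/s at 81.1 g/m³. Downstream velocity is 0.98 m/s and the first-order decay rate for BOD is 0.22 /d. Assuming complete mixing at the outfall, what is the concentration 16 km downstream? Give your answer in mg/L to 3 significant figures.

3.98 mg/L

557 L/s = 0.557 m³/s.
After complete mixing, C₀ = (0.557·81.1 + 63.6·3.47) / 64.16 = 4.144 mg/L.
Travel time t = 1.6e+04 m / 0.98 m/s = 1.633e+04 s = 0.189 d.
C = 4.144·exp(−0.22·0.189) = 4.144·0.9593 = 3.975 mg/L.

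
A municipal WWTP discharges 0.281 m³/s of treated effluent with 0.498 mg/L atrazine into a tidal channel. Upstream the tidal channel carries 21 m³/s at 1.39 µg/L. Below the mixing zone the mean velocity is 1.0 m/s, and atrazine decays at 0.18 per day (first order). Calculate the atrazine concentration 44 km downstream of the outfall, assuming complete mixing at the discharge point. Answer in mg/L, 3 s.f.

0.00725 mg/L

1.39 µg/L = 0.00139 mg/L.
After complete mixing, C₀ = (0.281·0.498 + 21·0.00139) / 21.28 = 0.007947 mg/L.
Travel time t = 4.4e+04 m / 1.0 m/s = 4.4e+04 s = 0.5093 d.
C = 0.007947·exp(−0.18·0.5093) = 0.007947·0.9124 = 0.007251 mg/L.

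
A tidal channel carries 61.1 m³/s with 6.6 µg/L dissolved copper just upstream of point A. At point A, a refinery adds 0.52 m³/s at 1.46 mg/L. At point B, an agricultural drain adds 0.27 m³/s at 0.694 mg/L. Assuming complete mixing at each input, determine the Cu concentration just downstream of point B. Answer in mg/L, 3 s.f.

6.6 µg/L = 0.0066 mg/L.
After input A: C = (61.1·0.0066 + 0.52·1.46) / 61.62 = 0.01886 mg/L.
After input B: C = (61.62·0.01886 + 0.27·0.694) / 61.89 = 0.02181 mg/L.

0.0218 mg/L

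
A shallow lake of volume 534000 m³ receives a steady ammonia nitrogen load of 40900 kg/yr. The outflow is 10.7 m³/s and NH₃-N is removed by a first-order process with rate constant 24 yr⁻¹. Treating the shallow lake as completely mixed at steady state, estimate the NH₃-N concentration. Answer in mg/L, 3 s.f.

Outflow Q = 10.7 m³/s × 3.156e+07 s/yr = 3.377e+08 m³/yr.
Steady-state CSTR mass balance: W = Q·C + k·V·C, so C = W/(Q + kV).
Q + kV = 3.377e+08 + 24·534000 = 3.505e+08 m³/yr.
C = 40900/3.505e+08 = 0.0001167 kg/m³ = 0.1167 mg/L.

0.117 mg/L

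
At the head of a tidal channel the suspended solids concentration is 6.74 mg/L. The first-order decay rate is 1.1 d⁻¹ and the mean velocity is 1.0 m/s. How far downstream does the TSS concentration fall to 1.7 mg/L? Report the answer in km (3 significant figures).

From C = C₀·e^(−kt), t = ln(C₀/C)/k = ln(6.74/1.7)/1.1 = 1.377/1.1 = 1.252 d.
Distance = v·t = 1.0 m/s × 1.082e+05 s = 1.082e+05 m = 108.2 km.

108 km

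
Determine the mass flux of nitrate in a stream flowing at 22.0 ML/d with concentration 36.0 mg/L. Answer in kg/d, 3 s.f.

22.0 ML/d = 0.2546 m³/s.
Mass flux = Q·C = 0.2546 m³/s × 36 g/m³ = 9.167 g/s.
= 9.167 g/s × 86.4 = 792 kg/d.

792 kg/d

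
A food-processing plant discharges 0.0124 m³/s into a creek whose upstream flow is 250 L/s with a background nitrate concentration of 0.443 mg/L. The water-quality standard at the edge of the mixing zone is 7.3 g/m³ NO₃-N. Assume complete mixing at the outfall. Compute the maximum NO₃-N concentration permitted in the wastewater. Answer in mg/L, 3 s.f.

146 mg/L

250 L/s = 0.25 m³/s.
Mass balance: 7.3·0.2624 = 0.0124·Cₑ + 0.25·0.443.
Cₑ = (1.916 − 0.1108) / 0.0124 = 145.5 mg/L.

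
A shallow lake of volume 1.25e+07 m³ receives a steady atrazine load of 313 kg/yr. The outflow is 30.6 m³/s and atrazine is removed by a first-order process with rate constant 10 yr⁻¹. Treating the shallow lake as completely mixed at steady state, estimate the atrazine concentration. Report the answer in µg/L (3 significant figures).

Outflow Q = 30.6 m³/s × 3.156e+07 s/yr = 9.657e+08 m³/yr.
Steady-state CSTR mass balance: W = Q·C + k·V·C, so C = W/(Q + kV).
Q + kV = 9.657e+08 + 10·1.25e+07 = 1.091e+09 m³/yr.
C = 313/1.091e+09 = 2.87e-07 kg/m³ = 0.000287 mg/L = 0.287 µg/L.

0.287 µg/L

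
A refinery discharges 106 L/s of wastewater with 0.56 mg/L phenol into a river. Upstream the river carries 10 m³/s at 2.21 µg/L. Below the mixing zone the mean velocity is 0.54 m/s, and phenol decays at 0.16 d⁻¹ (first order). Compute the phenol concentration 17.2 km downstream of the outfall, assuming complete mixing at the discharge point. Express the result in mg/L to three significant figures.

106 L/s = 0.106 m³/s.
2.21 µg/L = 0.00221 mg/L.
After complete mixing, C₀ = (0.106·0.56 + 10·0.00221) / 10.11 = 0.008061 mg/L.
Travel time t = 1.72e+04 m / 0.54 m/s = 3.185e+04 s = 0.3687 d.
C = 0.008061·exp(−0.16·0.3687) = 0.008061·0.9427 = 0.007599 mg/L.

0.00760 mg/L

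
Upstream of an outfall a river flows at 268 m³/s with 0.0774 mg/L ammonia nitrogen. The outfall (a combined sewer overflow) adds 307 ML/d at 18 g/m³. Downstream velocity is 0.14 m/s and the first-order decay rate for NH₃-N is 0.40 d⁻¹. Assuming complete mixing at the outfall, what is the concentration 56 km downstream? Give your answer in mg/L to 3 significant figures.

307 ML/d = 3.553 m³/s.
After complete mixing, C₀ = (3.553·18 + 268·0.0774) / 271.6 = 0.3119 mg/L.
Travel time t = 5.6e+04 m / 0.14 m/s = 4e+05 s = 4.63 d.
C = 0.3119·exp(−0.40·4.63) = 0.3119·0.1569 = 0.04895 mg/L.

0.0490 mg/L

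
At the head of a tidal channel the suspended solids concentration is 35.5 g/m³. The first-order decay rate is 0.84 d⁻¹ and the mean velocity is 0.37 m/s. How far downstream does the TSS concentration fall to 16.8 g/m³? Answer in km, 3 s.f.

From C = C₀·e^(−kt), t = ln(C₀/C)/k = ln(35.5/16.8)/0.84 = 0.7482/0.84 = 0.8907 d.
Distance = v·t = 0.37 m/s × 7.695e+04 s = 2.847e+04 m = 28.47 km.

28.5 km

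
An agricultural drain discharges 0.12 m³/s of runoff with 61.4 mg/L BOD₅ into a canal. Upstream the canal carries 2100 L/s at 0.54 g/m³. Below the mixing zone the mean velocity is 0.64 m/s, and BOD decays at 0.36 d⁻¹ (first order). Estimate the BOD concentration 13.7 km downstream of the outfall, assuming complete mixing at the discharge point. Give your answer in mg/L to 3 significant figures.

2100 L/s = 2.1 m³/s.
After complete mixing, C₀ = (0.12·61.4 + 2.1·0.54) / 2.22 = 3.83 mg/L.
Travel time t = 1.37e+04 m / 0.64 m/s = 2.141e+04 s = 0.2478 d.
C = 3.83·exp(−0.36·0.2478) = 3.83·0.9147 = 3.503 mg/L.

3.50 mg/L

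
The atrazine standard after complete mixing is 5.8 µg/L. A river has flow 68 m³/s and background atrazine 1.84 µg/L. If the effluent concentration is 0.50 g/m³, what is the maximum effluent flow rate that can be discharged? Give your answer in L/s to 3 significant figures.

1.84 µg/L = 0.00184 mg/L.
5.8 µg/L = 0.0058 mg/L.
Mass balance at complete mixing: C_std·(Q_w + Q_r) = Q_w·C_e + Q_r·C_b.
Rearranging, Q_w = Q_r·(C_std − C_b)/(C_e − C_std) = 68·(0.0058 − 0.00184) / (0.5 − 0.0058) = 0.5449 m³/s.
= 544.9 L/s.

545 L/s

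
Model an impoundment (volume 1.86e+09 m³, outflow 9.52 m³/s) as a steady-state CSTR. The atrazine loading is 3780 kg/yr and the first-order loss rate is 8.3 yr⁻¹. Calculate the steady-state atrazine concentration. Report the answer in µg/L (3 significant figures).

0.240 µg/L

Outflow Q = 9.52 m³/s × 3.156e+07 s/yr = 3.004e+08 m³/yr.
Steady-state CSTR mass balance: W = Q·C + k·V·C, so C = W/(Q + kV).
Q + kV = 3.004e+08 + 8.3·1.86e+09 = 1.574e+10 m³/yr.
C = 3780/1.574e+10 = 2.402e-07 kg/m³ = 0.0002402 mg/L = 0.2402 µg/L.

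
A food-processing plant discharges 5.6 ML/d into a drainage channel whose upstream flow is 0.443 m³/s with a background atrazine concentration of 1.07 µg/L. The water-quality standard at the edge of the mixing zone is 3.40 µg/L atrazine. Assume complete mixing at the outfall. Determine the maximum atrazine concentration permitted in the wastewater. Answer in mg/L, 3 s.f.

0.0193 mg/L

5.6 ML/d = 0.06481 m³/s.
1.07 µg/L = 0.00107 mg/L.
3.40 µg/L = 0.0034 mg/L.
Mass balance: 0.0034·0.5078 = 0.06481·Cₑ + 0.443·0.00107.
Cₑ = (0.001727 − 0.000474) / 0.06481 = 0.01933 mg/L.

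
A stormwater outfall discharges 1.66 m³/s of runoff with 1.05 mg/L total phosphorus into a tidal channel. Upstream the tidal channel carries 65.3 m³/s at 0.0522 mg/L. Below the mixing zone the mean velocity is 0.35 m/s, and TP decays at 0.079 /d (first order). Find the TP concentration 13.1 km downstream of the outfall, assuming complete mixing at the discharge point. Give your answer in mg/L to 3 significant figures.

After complete mixing, C₀ = (1.66·1.05 + 65.3·0.0522) / 66.96 = 0.07694 mg/L.
Travel time t = 1.31e+04 m / 0.35 m/s = 3.743e+04 s = 0.4332 d.
C = 0.07694·exp(−0.079·0.4332) = 0.07694·0.9664 = 0.07435 mg/L.

0.0743 mg/L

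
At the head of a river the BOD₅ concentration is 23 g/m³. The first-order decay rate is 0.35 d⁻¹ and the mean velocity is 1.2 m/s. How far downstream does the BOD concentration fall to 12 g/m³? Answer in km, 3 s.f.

193 km

From C = C₀·e^(−kt), t = ln(C₀/C)/k = ln(23/12)/0.35 = 0.6506/0.35 = 1.859 d.
Distance = v·t = 1.2 m/s × 1.606e+05 s = 1.927e+05 m = 192.7 km.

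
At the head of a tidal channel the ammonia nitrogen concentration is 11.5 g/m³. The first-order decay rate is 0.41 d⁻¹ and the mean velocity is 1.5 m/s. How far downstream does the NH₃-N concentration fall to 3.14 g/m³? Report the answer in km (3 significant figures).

410 km

From C = C₀·e^(−kt), t = ln(C₀/C)/k = ln(11.5/3.14)/0.41 = 1.298/0.41 = 3.166 d.
Distance = v·t = 1.5 m/s × 2.736e+05 s = 4.103e+05 m = 410.3 km.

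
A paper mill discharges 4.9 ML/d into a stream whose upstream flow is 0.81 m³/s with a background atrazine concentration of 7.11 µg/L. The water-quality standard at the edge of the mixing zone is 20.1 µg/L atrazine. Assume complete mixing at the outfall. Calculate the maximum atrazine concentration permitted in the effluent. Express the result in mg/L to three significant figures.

0.206 mg/L

4.9 ML/d = 0.05671 m³/s.
7.11 µg/L = 0.00711 mg/L.
20.1 µg/L = 0.0201 mg/L.
Mass balance: 0.0201·0.8667 = 0.05671·Cₑ + 0.81·0.00711.
Cₑ = (0.01742 − 0.005759) / 0.05671 = 0.2056 mg/L.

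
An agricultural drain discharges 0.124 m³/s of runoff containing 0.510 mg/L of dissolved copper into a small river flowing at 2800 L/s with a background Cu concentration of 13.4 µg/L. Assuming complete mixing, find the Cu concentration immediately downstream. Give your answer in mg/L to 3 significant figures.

0.0345 mg/L

2800 L/s = 2.8 m³/s.
13.4 µg/L = 0.0134 mg/L.
Flow-weighted mixing gives C = (0.124·0.51 + 2.8·0.0134) / (0.124 + 2.8) = 0.1008/2.924 = 0.03446 mg/L.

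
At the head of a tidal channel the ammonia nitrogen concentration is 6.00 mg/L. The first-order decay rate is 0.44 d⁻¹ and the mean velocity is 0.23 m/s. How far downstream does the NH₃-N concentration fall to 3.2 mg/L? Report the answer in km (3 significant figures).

From C = C₀·e^(−kt), t = ln(C₀/C)/k = ln(6.00/3.2)/0.44 = 0.6286/0.44 = 1.429 d.
Distance = v·t = 0.23 m/s × 1.234e+05 s = 2.839e+04 m = 28.39 km.

28.4 km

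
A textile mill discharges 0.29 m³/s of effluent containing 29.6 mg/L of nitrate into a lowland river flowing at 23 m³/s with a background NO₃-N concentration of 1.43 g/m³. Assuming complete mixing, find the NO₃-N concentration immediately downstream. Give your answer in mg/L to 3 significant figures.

1.78 mg/L

Flow-weighted mixing gives C = (0.29·29.6 + 23·1.43) / (0.29 + 23) = 41.47/23.29 = 1.781 mg/L.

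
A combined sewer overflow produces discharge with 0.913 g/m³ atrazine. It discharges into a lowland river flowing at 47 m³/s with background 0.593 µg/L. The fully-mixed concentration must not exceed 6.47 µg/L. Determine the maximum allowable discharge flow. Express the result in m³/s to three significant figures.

0.305 m³/s

0.593 µg/L = 0.000593 mg/L.
6.47 µg/L = 0.00647 mg/L.
Mass balance at complete mixing: C_std·(Q_w + Q_r) = Q_w·C_e + Q_r·C_b.
Rearranging, Q_w = Q_r·(C_std − C_b)/(C_e − C_std) = 47·(0.00647 − 0.000593) / (0.913 − 0.00647) = 0.3047 m³/s.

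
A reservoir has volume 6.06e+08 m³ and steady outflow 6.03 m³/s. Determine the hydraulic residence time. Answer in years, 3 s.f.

Q = 6.03 m³/s × 3.156e+07 s/yr = 1.903e+08 m³/yr.
Hydraulic residence time τ = V/Q = 6.06e+08/1.903e+08 = 3.185 yr.

3.18 yr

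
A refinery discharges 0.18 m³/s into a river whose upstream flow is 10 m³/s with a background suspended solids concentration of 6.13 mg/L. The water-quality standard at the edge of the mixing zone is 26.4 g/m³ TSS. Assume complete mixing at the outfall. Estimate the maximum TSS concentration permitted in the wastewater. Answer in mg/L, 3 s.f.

1150 mg/L

Mass balance: 26.4·10.18 = 0.18·Cₑ + 10·6.13.
Cₑ = (268.8 − 61.3) / 0.18 = 1153 mg/L.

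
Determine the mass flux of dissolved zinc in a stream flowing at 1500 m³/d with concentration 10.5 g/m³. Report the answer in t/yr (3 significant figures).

1500 m³/d = 0.01736 m³/s.
Mass flux = Q·C = 0.01736 m³/s × 10.5 g/m³ = 0.1823 g/s.
= 0.1823 g/s × 31.56 = 5.753 t/yr.

5.75 t/yr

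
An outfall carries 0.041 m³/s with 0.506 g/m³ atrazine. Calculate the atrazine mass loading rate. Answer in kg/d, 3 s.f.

Mass flux = Q·C = 0.041 m³/s × 0.506 g/m³ = 0.02075 g/s.
= 0.02075 g/s × 86.4 = 1.792 kg/d.

1.79 kg/d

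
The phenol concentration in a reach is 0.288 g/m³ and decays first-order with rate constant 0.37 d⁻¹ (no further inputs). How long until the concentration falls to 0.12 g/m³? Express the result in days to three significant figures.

t = ln(C₀/C)/k = ln(0.288/0.12)/0.37 = 0.8755/0.37 = 2.366 d.

2.37 d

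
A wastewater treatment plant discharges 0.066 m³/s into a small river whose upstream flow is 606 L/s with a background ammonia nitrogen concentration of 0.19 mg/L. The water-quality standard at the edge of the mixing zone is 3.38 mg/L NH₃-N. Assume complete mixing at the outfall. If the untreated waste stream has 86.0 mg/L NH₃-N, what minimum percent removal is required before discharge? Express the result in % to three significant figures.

606 L/s = 0.606 m³/s.
Mass balance: 3.38·0.672 = 0.066·Cₑ + 0.606·0.19.
Cₑ = (2.271 − 0.1151) / 0.066 = 32.67 mg/L.
Required removal = 1 − 32.67/86.0 = 62.01 %.

62.0 %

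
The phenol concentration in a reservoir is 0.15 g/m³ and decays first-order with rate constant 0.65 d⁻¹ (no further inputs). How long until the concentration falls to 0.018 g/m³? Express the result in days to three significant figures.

t = ln(C₀/C)/k = ln(0.15/0.018)/0.65 = 2.12/0.65 = 3.262 d.

3.26 d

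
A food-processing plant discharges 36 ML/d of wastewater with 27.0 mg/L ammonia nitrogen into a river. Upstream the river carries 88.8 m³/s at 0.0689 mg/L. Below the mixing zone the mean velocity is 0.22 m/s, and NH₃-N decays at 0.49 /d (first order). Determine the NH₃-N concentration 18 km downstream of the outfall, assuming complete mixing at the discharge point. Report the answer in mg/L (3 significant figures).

36 ML/d = 0.4167 m³/s.
After complete mixing, C₀ = (0.4167·27 + 88.8·0.0689) / 89.22 = 0.1947 mg/L.
Travel time t = 1.8e+04 m / 0.22 m/s = 8.182e+04 s = 0.947 d.
C = 0.1947·exp(−0.49·0.947) = 0.1947·0.6288 = 0.1224 mg/L.

0.122 mg/L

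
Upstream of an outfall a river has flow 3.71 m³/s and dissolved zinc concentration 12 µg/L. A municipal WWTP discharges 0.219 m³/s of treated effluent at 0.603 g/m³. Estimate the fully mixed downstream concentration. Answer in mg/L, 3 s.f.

0.0449 mg/L

12 µg/L = 0.012 mg/L.
Flow-weighted mixing gives C = (0.219·0.603 + 3.71·0.012) / (0.219 + 3.71) = 0.1766/3.929 = 0.04494 mg/L.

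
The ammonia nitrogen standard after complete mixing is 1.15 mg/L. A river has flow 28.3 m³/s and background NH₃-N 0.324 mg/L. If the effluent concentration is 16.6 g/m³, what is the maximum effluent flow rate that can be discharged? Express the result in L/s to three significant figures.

1510 L/s

Mass balance at complete mixing: C_std·(Q_w + Q_r) = Q_w·C_e + Q_r·C_b.
Rearranging, Q_w = Q_r·(C_std − C_b)/(C_e − C_std) = 28.3·(1.15 − 0.324) / (16.6 − 1.15) = 1.513 m³/s.
= 1513 L/s.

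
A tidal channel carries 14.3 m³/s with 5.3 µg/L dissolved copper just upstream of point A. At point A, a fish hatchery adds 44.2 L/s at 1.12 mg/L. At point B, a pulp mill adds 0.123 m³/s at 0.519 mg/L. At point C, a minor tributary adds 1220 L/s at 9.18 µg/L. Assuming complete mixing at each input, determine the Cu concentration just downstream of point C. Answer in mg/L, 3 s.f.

0.0128 mg/L

5.3 µg/L = 0.0053 mg/L.
44.2 L/s = 0.0442 m³/s.
After input A: C = (14.3·0.0053 + 0.0442·1.12) / 14.34 = 0.008735 mg/L.
After input B: C = (14.34·0.008735 + 0.123·0.519) / 14.47 = 0.01307 mg/L.
1220 L/s = 1.22 m³/s.
9.18 µg/L = 0.00918 mg/L.
After input C: C = (14.47·0.01307 + 1.22·0.00918) / 15.69 = 0.01277 mg/L.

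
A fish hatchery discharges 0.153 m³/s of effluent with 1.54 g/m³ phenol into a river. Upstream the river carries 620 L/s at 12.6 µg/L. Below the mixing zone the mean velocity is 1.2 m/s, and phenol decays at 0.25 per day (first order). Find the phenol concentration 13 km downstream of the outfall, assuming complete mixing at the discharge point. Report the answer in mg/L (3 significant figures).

620 L/s = 0.62 m³/s.
12.6 µg/L = 0.0126 mg/L.
After complete mixing, C₀ = (0.153·1.54 + 0.62·0.0126) / 0.773 = 0.3149 mg/L.
Travel time t = 1.3e+04 m / 1.2 m/s = 1.083e+04 s = 0.1254 d.
C = 0.3149·exp(−0.25·0.1254) = 0.3149·0.9691 = 0.3052 mg/L.

0.305 mg/L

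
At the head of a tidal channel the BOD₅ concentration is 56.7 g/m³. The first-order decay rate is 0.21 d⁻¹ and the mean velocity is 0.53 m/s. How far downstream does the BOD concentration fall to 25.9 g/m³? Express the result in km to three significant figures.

171 km

From C = C₀·e^(−kt), t = ln(C₀/C)/k = ln(56.7/25.9)/0.21 = 0.7835/0.21 = 3.731 d.
Distance = v·t = 0.53 m/s × 3.224e+05 s = 1.709e+05 m = 170.9 km.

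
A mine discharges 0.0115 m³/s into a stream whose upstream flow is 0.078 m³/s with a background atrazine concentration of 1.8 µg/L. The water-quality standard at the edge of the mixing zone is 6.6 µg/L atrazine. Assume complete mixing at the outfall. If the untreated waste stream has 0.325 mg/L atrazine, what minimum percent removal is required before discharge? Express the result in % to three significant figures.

1.8 µg/L = 0.0018 mg/L.
6.6 µg/L = 0.0066 mg/L.
Mass balance: 0.0066·0.0895 = 0.0115·Cₑ + 0.078·0.0018.
Cₑ = (0.0005907 − 0.0001404) / 0.0115 = 0.03916 mg/L.
Required removal = 1 − 0.03916/0.325 = 87.95 %.

88.0 %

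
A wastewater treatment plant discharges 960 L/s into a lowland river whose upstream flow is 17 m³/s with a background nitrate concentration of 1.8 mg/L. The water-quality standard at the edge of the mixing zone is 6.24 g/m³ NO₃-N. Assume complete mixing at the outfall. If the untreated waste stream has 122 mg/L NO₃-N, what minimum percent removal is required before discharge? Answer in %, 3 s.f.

30.4 %

960 L/s = 0.96 m³/s.
Mass balance: 6.24·17.96 = 0.96·Cₑ + 17·1.8.
Cₑ = (112.1 − 30.6) / 0.96 = 84.87 mg/L.
Required removal = 1 − 84.87/122 = 30.44 %.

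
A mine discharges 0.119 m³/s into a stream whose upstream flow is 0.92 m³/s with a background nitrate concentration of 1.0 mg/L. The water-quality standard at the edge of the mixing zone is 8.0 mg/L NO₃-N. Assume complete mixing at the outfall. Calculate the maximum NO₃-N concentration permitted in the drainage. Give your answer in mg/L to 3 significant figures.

Mass balance: 8·1.039 = 0.119·Cₑ + 0.92·1.
Cₑ = (8.312 − 0.92) / 0.119 = 62.12 mg/L.

62.1 mg/L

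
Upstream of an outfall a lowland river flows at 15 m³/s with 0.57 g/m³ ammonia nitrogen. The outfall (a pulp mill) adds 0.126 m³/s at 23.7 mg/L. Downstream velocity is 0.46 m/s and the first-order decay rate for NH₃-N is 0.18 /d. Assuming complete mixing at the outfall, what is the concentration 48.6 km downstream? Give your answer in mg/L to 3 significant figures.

After complete mixing, C₀ = (0.126·23.7 + 15·0.57) / 15.13 = 0.7627 mg/L.
Travel time t = 4.86e+04 m / 0.46 m/s = 1.057e+05 s = 1.223 d.
C = 0.7627·exp(−0.18·1.223) = 0.7627·0.8024 = 0.612 mg/L.

0.612 mg/L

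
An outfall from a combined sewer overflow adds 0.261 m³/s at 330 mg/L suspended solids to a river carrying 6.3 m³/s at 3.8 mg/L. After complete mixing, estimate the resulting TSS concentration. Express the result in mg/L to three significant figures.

16.8 mg/L

By mass balance at complete mixing, C = (0.261·330 + 6.3·3.8) / (0.261 + 6.3) = 110.1/6.561 = 16.78 mg/L.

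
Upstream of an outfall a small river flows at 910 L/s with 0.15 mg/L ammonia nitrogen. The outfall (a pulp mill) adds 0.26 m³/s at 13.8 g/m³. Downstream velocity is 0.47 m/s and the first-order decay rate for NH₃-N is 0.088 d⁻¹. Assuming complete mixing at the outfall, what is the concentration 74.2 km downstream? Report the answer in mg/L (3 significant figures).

910 L/s = 0.91 m³/s.
After complete mixing, C₀ = (0.26·13.8 + 0.91·0.15) / 1.17 = 3.183 mg/L.
Travel time t = 7.42e+04 m / 0.47 m/s = 1.579e+05 s = 1.827 d.
C = 3.183·exp(−0.088·1.827) = 3.183·0.8515 = 2.71 mg/L.

2.71 mg/L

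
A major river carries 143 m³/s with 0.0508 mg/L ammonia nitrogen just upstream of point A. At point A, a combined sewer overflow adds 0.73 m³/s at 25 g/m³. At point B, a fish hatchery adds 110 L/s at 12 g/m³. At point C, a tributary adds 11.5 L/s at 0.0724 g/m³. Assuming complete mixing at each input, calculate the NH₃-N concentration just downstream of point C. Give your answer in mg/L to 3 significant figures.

0.187 mg/L

After input A: C = (143·0.0508 + 0.73·25) / 143.7 = 0.1775 mg/L.
110 L/s = 0.11 m³/s.
After input B: C = (143.7·0.1775 + 0.11·12) / 143.8 = 0.1866 mg/L.
11.5 L/s = 0.0115 m³/s.
After input C: C = (143.8·0.1866 + 0.0115·0.0724) / 143.9 = 0.1865 mg/L.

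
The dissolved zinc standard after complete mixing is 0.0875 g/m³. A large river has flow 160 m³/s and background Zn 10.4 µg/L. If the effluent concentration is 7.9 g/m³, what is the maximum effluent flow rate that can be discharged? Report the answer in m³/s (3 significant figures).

1.58 m³/s

10.4 µg/L = 0.0104 mg/L.
Mass balance at complete mixing: C_std·(Q_w + Q_r) = Q_w·C_e + Q_r·C_b.
Rearranging, Q_w = Q_r·(C_std − C_b)/(C_e − C_std) = 160·(0.0875 − 0.0104) / (7.9 − 0.0875) = 1.579 m³/s.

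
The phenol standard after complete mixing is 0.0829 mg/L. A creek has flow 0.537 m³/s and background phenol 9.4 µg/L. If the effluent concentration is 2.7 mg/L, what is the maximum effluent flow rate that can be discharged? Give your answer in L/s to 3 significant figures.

15.1 L/s

9.4 µg/L = 0.0094 mg/L.
Mass balance at complete mixing: C_std·(Q_w + Q_r) = Q_w·C_e + Q_r·C_b.
Rearranging, Q_w = Q_r·(C_std − C_b)/(C_e − C_std) = 0.537·(0.0829 − 0.0094) / (2.7 − 0.0829) = 0.01508 m³/s.
= 15.08 L/s.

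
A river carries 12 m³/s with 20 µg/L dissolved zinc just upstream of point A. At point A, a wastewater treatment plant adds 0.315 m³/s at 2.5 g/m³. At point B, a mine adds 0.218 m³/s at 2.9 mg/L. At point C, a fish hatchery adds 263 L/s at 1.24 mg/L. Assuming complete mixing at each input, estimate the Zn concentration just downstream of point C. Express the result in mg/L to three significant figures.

20 µg/L = 0.02 mg/L.
After input A: C = (12·0.02 + 0.315·2.5) / 12.31 = 0.08343 mg/L.
After input B: C = (12.31·0.08343 + 0.218·2.9) / 12.53 = 0.1324 mg/L.
263 L/s = 0.263 m³/s.
After input C: C = (12.53·0.1324 + 0.263·1.24) / 12.8 = 0.1552 mg/L.

0.155 mg/L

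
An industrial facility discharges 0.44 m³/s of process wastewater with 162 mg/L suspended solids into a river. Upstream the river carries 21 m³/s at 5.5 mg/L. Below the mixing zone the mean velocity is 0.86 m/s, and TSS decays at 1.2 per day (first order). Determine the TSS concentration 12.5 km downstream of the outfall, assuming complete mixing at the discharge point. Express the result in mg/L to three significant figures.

After complete mixing, C₀ = (0.44·162 + 21·5.5) / 21.44 = 8.712 mg/L.
Travel time t = 1.25e+04 m / 0.86 m/s = 1.453e+04 s = 0.1682 d.
C = 8.712·exp(−1.2·0.1682) = 8.712·0.8172 = 7.119 mg/L.

7.12 mg/L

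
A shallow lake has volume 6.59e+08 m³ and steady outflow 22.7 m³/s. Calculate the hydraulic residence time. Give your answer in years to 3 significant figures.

Q = 22.7 m³/s × 3.156e+07 s/yr = 7.164e+08 m³/yr.
Hydraulic residence time τ = V/Q = 6.59e+08/7.164e+08 = 0.9199 yr.

0.920 yr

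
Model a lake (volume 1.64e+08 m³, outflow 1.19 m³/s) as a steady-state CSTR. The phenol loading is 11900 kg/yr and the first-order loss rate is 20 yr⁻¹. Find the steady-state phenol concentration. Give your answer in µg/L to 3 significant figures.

3.59 µg/L

Outflow Q = 1.19 m³/s × 3.156e+07 s/yr = 3.755e+07 m³/yr.
Steady-state CSTR mass balance: W = Q·C + k·V·C, so C = W/(Q + kV).
Q + kV = 3.755e+07 + 20·1.64e+08 = 3.318e+09 m³/yr.
C = 11900/3.318e+09 = 3.587e-06 kg/m³ = 0.003587 mg/L = 3.587 µg/L.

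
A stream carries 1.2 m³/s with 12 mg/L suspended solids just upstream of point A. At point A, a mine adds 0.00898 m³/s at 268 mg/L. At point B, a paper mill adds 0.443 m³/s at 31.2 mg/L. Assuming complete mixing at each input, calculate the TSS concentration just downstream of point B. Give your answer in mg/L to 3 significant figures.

After input A: C = (1.2·12 + 0.00898·268) / 1.209 = 13.9 mg/L.
After input B: C = (1.209·13.9 + 0.443·31.2) / 1.652 = 18.54 mg/L.

18.5 mg/L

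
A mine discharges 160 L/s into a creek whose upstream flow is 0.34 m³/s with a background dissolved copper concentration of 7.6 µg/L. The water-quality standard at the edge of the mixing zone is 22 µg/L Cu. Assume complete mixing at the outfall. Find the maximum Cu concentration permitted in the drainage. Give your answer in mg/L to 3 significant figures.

160 L/s = 0.16 m³/s.
7.6 µg/L = 0.0076 mg/L.
22 µg/L = 0.022 mg/L.
Mass balance: 0.022·0.5 = 0.16·Cₑ + 0.34·0.0076.
Cₑ = (0.011 − 0.002584) / 0.16 = 0.0526 mg/L.

0.0526 mg/L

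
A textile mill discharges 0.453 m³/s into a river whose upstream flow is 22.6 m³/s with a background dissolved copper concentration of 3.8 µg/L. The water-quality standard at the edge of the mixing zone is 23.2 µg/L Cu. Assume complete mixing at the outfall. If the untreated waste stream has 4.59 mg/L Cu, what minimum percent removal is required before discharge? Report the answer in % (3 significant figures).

78.4 %

3.8 µg/L = 0.0038 mg/L.
23.2 µg/L = 0.0232 mg/L.
Mass balance: 0.0232·23.05 = 0.453·Cₑ + 22.6·0.0038.
Cₑ = (0.5348 − 0.08588) / 0.453 = 0.9911 mg/L.
Required removal = 1 − 0.9911/4.59 = 78.41 %.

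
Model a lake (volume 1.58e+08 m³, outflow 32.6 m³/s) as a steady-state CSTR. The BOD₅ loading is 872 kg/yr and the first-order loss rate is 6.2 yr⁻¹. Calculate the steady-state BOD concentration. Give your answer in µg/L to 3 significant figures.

0.434 µg/L

Outflow Q = 32.6 m³/s × 3.156e+07 s/yr = 1.029e+09 m³/yr.
Steady-state CSTR mass balance: W = Q·C + k·V·C, so C = W/(Q + kV).
Q + kV = 1.029e+09 + 6.2·1.58e+08 = 2.008e+09 m³/yr.
C = 872/2.008e+09 = 4.342e-07 kg/m³ = 0.0004342 mg/L = 0.4342 µg/L.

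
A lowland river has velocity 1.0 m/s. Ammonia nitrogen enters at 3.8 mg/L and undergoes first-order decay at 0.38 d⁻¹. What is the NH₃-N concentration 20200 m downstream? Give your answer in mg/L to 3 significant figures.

3.48 mg/L

Travel time t = 20200 m / 1.0 m/s = 2.02e+04/1.0 = 2.02e+04 s = 0.2338 d.
First-order decay: C = 3.8·exp(−0.38·0.2338) = 3.8·0.915 = 3.477 mg/L.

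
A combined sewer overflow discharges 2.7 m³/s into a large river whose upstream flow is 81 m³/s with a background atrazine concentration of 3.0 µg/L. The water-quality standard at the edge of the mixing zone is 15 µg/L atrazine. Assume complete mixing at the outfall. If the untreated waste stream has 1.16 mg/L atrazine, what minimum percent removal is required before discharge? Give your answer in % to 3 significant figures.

67.7 %

3.0 µg/L = 0.003 mg/L.
15 µg/L = 0.015 mg/L.
Mass balance: 0.015·83.7 = 2.7·Cₑ + 81·0.003.
Cₑ = (1.256 − 0.243) / 2.7 = 0.375 mg/L.
Required removal = 1 − 0.375/1.16 = 67.67 %.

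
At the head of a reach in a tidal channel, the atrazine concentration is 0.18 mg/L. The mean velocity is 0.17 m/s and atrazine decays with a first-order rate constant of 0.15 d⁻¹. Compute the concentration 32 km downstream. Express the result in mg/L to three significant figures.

Travel time t = 32 km / 0.17 m/s = 3.2e+04/0.17 = 1.882e+05 s = 2.179 d.
First-order decay: C = 0.18·exp(−0.15·2.179) = 0.18·0.7212 = 0.1298 mg/L.

0.130 mg/L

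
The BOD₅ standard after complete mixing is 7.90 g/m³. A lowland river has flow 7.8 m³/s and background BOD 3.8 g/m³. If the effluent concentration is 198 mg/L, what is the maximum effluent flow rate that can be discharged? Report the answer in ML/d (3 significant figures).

14.5 ML/d

Mass balance at complete mixing: C_std·(Q_w + Q_r) = Q_w·C_e + Q_r·C_b.
Rearranging, Q_w = Q_r·(C_std − C_b)/(C_e − C_std) = 7.8·(7.9 − 3.8) / (198 − 7.9) = 0.1682 m³/s.
= 14.53 ML/d.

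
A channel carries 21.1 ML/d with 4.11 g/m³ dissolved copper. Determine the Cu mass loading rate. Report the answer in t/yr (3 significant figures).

31.7 t/yr

21.1 ML/d = 0.2442 m³/s.
Mass flux = Q·C = 0.2442 m³/s × 4.11 g/m³ = 1.004 g/s.
= 1.004 g/s × 31.56 = 31.67 t/yr.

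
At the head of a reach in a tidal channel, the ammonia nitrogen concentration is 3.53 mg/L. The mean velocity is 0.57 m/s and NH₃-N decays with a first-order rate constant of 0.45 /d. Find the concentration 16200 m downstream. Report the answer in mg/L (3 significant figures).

3.04 mg/L

Travel time t = 16200 m / 0.57 m/s = 1.62e+04/0.57 = 2.842e+04 s = 0.3289 d.
First-order decay: C = 3.53·exp(−0.45·0.3289) = 3.53·0.8624 = 3.044 mg/L.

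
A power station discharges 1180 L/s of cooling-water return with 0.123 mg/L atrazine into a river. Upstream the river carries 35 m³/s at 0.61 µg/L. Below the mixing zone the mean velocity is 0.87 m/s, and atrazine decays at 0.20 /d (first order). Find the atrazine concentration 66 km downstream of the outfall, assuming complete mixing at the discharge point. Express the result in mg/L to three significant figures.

0.00386 mg/L

1180 L/s = 1.18 m³/s.
0.61 µg/L = 0.00061 mg/L.
After complete mixing, C₀ = (1.18·0.123 + 35·0.00061) / 36.18 = 0.004602 mg/L.
Travel time t = 6.6e+04 m / 0.87 m/s = 7.586e+04 s = 0.878 d.
C = 0.004602·exp(−0.20·0.878) = 0.004602·0.8389 = 0.003861 mg/L.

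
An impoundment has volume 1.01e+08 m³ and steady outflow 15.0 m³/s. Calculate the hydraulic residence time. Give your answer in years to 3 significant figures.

0.213 yr

Q = 15.0 m³/s × 3.156e+07 s/yr = 4.734e+08 m³/yr.
Hydraulic residence time τ = V/Q = 1.01e+08/4.734e+08 = 0.2134 yr.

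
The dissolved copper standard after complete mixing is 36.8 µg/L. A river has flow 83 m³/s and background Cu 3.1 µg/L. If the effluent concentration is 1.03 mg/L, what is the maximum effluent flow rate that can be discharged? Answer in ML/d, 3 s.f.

3.1 µg/L = 0.0031 mg/L.
36.8 µg/L = 0.0368 mg/L.
Mass balance at complete mixing: C_std·(Q_w + Q_r) = Q_w·C_e + Q_r·C_b.
Rearranging, Q_w = Q_r·(C_std − C_b)/(C_e − C_std) = 83·(0.0368 − 0.0031) / (1.03 − 0.0368) = 2.816 m³/s.
= 243.3 ML/d.

243 ML/d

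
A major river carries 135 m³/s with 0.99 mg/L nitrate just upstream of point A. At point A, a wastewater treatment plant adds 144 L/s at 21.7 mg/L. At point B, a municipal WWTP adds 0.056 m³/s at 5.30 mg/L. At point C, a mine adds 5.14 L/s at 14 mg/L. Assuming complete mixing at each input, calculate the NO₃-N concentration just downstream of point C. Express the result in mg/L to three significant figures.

144 L/s = 0.144 m³/s.
After input A: C = (135·0.99 + 0.144·21.7) / 135.1 = 1.012 mg/L.
After input B: C = (135.1·1.012 + 0.056·5.3) / 135.2 = 1.014 mg/L.
5.14 L/s = 0.00514 m³/s.
After input C: C = (135.2·1.014 + 0.00514·14) / 135.2 = 1.014 mg/L.

1.01 mg/L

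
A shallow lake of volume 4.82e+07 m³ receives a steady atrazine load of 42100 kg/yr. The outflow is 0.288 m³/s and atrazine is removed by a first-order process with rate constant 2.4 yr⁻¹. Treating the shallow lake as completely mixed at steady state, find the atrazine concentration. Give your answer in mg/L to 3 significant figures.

Outflow Q = 0.288 m³/s × 3.156e+07 s/yr = 9.089e+06 m³/yr.
Steady-state CSTR mass balance: W = Q·C + k·V·C, so C = W/(Q + kV).
Q + kV = 9.089e+06 + 2.4·4.82e+07 = 1.248e+08 m³/yr.
C = 42100/1.248e+08 = 0.0003374 kg/m³ = 0.3374 mg/L.

0.337 mg/L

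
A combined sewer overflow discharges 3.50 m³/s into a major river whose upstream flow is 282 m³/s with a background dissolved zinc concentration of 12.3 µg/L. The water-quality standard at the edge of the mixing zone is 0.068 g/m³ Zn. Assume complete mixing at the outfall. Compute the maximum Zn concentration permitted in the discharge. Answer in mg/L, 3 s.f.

4.56 mg/L

12.3 µg/L = 0.0123 mg/L.
Mass balance: 0.068·285.5 = 3.5·Cₑ + 282·0.0123.
Cₑ = (19.41 − 3.469) / 3.5 = 4.556 mg/L.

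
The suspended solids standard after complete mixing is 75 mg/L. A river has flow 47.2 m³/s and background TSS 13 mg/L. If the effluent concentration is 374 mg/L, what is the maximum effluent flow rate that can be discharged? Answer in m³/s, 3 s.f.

9.79 m³/s

Mass balance at complete mixing: C_std·(Q_w + Q_r) = Q_w·C_e + Q_r·C_b.
Rearranging, Q_w = Q_r·(C_std − C_b)/(C_e − C_std) = 47.2·(75 − 13) / (374 − 75) = 9.787 m³/s.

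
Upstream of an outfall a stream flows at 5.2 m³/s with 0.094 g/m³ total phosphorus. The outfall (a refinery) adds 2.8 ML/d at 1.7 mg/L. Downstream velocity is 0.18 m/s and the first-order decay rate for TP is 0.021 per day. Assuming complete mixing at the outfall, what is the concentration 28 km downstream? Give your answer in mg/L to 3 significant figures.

0.100 mg/L

2.8 ML/d = 0.03241 m³/s.
After complete mixing, C₀ = (0.03241·1.7 + 5.2·0.094) / 5.232 = 0.1039 mg/L.
Travel time t = 2.8e+04 m / 0.18 m/s = 1.556e+05 s = 1.8 d.
C = 0.1039·exp(−0.021·1.8) = 0.1039·0.9629 = 0.1001 mg/L.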